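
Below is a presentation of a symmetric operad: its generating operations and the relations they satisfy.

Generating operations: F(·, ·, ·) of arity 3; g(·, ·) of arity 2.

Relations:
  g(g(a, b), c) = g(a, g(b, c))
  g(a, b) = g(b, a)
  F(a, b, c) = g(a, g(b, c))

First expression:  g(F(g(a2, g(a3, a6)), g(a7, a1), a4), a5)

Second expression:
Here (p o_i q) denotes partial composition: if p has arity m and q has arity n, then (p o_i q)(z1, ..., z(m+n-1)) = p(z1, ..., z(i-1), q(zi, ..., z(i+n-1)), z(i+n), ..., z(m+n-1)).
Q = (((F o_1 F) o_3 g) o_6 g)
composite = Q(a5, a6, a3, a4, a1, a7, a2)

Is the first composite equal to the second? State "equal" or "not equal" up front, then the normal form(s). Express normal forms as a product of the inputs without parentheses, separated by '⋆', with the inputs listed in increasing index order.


Normal form of the first expression: a1 ⋆ a2 ⋆ a3 ⋆ a4 ⋆ a5 ⋆ a6 ⋆ a7
Normal form of the second expression: a1 ⋆ a2 ⋆ a3 ⋆ a4 ⋆ a5 ⋆ a6 ⋆ a7
The normal forms match — equal.

equal; the common form is a1 ⋆ a2 ⋆ a3 ⋆ a4 ⋆ a5 ⋆ a6 ⋆ a7


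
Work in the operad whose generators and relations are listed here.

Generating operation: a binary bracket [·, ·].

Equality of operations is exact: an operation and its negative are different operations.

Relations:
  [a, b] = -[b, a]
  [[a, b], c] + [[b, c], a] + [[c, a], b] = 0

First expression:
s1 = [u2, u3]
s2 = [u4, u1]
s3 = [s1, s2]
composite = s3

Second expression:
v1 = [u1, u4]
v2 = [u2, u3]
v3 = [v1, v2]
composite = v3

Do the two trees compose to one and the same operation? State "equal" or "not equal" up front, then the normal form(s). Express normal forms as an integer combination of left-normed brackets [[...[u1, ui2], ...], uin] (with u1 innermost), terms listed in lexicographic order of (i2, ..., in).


equal — both sides give [[[u1, u4], u2], u3] - [[[u1, u4], u3], u2]

The first composite normalizes to [[[u1, u4], u2], u3] - [[[u1, u4], u3], u2]
The second composite normalizes to [[[u1, u4], u2], u3] - [[[u1, u4], u3], u2]
Same normal form: equal.


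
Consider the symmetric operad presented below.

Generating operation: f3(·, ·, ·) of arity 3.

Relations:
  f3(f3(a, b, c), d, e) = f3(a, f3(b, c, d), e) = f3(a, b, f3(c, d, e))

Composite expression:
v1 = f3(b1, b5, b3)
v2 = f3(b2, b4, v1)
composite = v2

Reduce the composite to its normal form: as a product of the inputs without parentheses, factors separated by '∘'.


b2 ∘ b4 ∘ b1 ∘ b5 ∘ b3


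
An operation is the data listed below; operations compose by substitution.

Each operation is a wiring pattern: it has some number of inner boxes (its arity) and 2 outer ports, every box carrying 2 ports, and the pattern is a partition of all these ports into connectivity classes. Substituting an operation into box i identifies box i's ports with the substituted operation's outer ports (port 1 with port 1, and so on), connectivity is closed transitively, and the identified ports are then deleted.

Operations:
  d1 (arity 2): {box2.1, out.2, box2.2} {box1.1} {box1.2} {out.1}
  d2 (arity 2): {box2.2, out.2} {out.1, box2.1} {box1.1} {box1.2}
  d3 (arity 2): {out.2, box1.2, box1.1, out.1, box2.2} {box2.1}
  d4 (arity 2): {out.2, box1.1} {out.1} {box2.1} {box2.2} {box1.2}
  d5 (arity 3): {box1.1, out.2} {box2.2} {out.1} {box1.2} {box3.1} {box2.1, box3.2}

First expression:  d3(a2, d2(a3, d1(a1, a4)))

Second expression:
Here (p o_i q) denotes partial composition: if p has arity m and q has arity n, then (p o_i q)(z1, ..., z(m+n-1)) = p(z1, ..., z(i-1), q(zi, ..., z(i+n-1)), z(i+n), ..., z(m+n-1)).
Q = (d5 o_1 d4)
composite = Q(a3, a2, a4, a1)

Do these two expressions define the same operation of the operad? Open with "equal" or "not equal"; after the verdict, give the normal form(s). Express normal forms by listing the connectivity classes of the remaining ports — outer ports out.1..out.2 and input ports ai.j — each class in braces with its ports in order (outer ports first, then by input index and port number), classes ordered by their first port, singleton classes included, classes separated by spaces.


not equal: they reduce to {out.1, out.2, a2.1, a2.2, a4.1, a4.2} {a1.1} {a1.2} {a3.1} {a3.2} and {out.1} {out.2} {a1.1} {a1.2, a4.1} {a2.1} {a2.2} {a3.1} {a3.2} {a4.2}


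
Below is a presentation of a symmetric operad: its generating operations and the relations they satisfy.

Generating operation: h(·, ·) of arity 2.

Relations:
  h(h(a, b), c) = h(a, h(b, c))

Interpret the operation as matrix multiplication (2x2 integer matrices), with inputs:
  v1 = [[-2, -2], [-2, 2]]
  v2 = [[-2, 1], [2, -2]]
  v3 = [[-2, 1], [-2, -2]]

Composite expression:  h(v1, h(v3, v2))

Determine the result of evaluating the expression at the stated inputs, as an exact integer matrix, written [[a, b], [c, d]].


[[-12, 4], [-12, 12]]

h(v3, v2) = [[6, -4], [0, 2]]
h(v1, h(v3, v2)) = [[-12, 4], [-12, 12]]


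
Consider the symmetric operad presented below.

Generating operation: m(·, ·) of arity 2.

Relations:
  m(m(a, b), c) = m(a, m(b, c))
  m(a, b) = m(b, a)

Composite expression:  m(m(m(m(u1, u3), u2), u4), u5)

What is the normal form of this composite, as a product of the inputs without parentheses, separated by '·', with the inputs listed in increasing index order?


u1 · u2 · u3 · u4 · u5

With m associative and commutative, the u-input set is all that matters.
m(u1, u3) flattens to u1 · u3
m(m(u1, u3), u2) flattens to u1 · u3 · u2
m(m(m(u1, u3), u2), u4) flattens to u1 · u3 · u2 · u4
m(m(m(m(u1, u3), u2), u4), u5) flattens to u1 · u3 · u2 · u4 · u5
reordering the factors by index: u1 · u2 · u3 · u4 · u5


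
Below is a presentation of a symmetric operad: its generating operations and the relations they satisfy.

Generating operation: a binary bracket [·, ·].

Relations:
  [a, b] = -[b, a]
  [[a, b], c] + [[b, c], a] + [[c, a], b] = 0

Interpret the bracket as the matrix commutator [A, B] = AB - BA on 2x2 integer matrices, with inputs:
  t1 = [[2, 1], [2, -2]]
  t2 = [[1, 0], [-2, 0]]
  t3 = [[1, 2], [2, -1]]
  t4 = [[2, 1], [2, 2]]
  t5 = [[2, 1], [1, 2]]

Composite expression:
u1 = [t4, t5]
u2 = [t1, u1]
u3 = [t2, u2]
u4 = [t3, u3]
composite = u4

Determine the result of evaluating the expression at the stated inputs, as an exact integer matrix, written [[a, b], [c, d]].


[[4, -12], [8, -4]]


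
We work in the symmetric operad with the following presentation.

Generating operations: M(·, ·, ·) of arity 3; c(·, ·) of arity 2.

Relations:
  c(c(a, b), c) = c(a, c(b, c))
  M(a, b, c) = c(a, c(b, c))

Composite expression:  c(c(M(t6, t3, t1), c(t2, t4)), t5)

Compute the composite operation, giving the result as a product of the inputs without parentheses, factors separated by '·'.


Every regrouping of c is equal, so read the t-inputs in written order.
M(t6, t3, t1) collapses to t6 · t3 · t1
c(t2, t4) collapses to t2 · t4
c(M(t6, t3, t1), c(t2, t4)) collapses to t6 · t3 · t1 · t2 · t4
c(c(M(t6, t3, t1), c(t2, t4)), t5) collapses to t6 · t3 · t1 · t2 · t4 · t5

t6 · t3 · t1 · t2 · t4 · t5


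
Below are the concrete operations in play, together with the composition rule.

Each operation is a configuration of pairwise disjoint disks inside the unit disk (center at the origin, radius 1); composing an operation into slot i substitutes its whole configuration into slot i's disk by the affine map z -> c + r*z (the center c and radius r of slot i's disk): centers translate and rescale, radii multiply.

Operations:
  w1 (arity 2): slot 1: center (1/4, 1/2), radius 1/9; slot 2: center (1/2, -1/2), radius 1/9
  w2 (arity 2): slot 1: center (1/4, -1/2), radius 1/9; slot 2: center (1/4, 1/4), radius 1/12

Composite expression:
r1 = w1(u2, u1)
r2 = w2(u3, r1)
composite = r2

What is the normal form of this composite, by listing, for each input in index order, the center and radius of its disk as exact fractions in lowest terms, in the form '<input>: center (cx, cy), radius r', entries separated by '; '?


u1: center (7/24, 5/24), radius 1/108; u2: center (13/48, 7/24), radius 1/108; u3: center (1/4, -1/2), radius 1/9

Each u-disk chains the slot maps above it in w2; radii multiply.
input u3: applying the 1 nested substitution gives center (1/4, -1/2), radius 1/9
input u2: applying the 2 nested substitutions gives center (13/48, 7/24), radius 1/108
input u1: applying the 2 nested substitutions gives center (7/24, 5/24), radius 1/108


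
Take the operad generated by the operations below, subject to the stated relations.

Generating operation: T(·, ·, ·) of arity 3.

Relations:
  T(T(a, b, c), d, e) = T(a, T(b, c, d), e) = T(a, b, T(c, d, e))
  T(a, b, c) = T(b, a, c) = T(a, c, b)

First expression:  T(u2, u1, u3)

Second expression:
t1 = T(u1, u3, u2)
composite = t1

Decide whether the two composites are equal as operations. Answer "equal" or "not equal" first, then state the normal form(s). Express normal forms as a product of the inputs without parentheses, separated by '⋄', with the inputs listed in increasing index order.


equal — both sides give u1 ⋄ u2 ⋄ u3

The first composite normalizes to u1 ⋄ u2 ⋄ u3
The second composite normalizes to u1 ⋄ u2 ⋄ u3
Same normal form: equal.


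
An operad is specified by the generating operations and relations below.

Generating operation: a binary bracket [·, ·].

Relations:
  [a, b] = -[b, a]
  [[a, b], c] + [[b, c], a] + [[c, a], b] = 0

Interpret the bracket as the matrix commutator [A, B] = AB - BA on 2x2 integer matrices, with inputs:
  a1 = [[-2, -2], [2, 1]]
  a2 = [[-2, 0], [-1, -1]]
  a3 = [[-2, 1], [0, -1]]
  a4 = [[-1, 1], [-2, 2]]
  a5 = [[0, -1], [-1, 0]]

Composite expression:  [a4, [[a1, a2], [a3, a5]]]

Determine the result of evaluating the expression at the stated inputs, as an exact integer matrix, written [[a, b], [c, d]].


[a1, a2] = [[2, -2], [-5, -2]]
[a3, a5] = [[-1, 1], [-1, 1]]
[[a1, a2], [a3, a5]] = [[7, 0], [14, -7]]
[a4, [[a1, a2], [a3, a5]]] = [[14, -14], [14, -14]]

[[14, -14], [14, -14]]


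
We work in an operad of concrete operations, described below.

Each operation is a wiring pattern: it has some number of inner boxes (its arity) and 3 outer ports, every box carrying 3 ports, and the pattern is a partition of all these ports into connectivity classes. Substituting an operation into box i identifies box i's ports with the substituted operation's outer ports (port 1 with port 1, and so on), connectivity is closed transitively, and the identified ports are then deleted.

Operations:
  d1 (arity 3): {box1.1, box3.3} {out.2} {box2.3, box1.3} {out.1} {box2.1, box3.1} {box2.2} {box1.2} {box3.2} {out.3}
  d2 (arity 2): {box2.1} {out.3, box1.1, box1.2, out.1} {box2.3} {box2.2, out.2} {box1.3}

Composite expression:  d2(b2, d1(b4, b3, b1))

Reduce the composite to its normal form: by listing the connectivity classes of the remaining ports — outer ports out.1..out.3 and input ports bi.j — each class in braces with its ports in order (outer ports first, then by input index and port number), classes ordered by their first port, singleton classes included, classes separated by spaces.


{out.1, out.3, b2.1, b2.2} {out.2} {b1.1, b3.1} {b1.2} {b1.3, b4.1} {b2.3} {b3.2} {b3.3, b4.3} {b4.2}


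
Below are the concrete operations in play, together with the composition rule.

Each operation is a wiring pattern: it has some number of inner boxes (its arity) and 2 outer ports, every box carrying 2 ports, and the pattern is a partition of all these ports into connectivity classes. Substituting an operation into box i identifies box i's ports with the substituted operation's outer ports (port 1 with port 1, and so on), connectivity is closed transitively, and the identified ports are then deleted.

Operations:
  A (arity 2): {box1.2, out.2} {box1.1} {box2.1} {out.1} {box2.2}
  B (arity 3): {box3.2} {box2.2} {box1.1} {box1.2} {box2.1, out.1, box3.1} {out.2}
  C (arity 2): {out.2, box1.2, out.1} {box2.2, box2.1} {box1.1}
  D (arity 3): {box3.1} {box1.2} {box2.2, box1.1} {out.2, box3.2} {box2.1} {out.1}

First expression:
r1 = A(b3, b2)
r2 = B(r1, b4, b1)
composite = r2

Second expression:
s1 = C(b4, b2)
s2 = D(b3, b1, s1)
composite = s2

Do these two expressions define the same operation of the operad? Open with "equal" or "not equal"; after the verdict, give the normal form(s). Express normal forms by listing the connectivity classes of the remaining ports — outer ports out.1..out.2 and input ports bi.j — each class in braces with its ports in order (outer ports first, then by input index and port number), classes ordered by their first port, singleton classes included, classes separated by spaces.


not equal: they reduce to {out.1, b1.1, b4.1} {out.2} {b1.2} {b2.1} {b2.2} {b3.1} {b3.2} {b4.2} and {out.1} {out.2, b4.2} {b1.1} {b1.2, b3.1} {b2.1, b2.2} {b3.2} {b4.1}

The first expression, normalized: {out.1, b1.1, b4.1} {out.2} {b1.2} {b2.1} {b2.2} {b3.1} {b3.2} {b4.2}
The second expression, normalized: {out.1} {out.2, b4.2} {b1.1} {b1.2, b3.1} {b2.1, b2.2} {b3.2} {b4.1}
Distinct normal forms: not equal.


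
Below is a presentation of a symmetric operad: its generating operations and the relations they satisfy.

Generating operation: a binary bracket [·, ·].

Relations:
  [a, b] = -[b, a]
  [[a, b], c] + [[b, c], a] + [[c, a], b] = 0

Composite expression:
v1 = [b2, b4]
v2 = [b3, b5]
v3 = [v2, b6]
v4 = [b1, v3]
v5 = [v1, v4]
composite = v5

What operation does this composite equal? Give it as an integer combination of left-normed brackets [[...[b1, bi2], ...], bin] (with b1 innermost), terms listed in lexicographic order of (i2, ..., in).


-[[[[[b1, b3], b5], b6], b2], b4] + [[[[[b1, b3], b5], b6], b4], b2] + [[[[[b1, b5], b3], b6], b2], b4] - [[[[[b1, b5], b3], b6], b4], b2] + [[[[[b1, b6], b3], b5], b2], b4] - [[[[[b1, b6], b3], b5], b4], b2] - [[[[[b1, b6], b5], b3], b2], b4] + [[[[[b1, b6], b5], b3], b4], b2]

Antisymmetry and Jacobi reduce to b1-anchored left-normed brackets.
Composite bracket: [[b2, b4], [b1, [[b3, b5], b6]]]
Expanding via [a, b] = ab - ba: 32 signed words (2^5 = 32).
Collect the words opening with b1:
  b1b3b5b6b2b4 appears with sign -1, giving the term -[[[[[b1, b3], b5], b6], b2], b4]
  b1b3b5b6b4b2 appears with sign +1, giving the term +[[[[[b1, b3], b5], b6], b4], b2]
  b1b5b3b6b2b4 appears with sign +1, giving the term +[[[[[b1, b5], b3], b6], b2], b4]
  b1b5b3b6b4b2 appears with sign -1, giving the term -[[[[[b1, b5], b3], b6], b4], b2]
  b1b6b3b5b2b4 appears with sign +1, giving the term +[[[[[b1, b6], b3], b5], b2], b4]
  b1b6b3b5b4b2 appears with sign -1, giving the term -[[[[[b1, b6], b3], b5], b4], b2]
  b1b6b5b3b2b4 appears with sign -1, giving the term -[[[[[b1, b6], b5], b3], b2], b4]
  b1b6b5b3b4b2 appears with sign +1, giving the term +[[[[[b1, b6], b5], b3], b4], b2]


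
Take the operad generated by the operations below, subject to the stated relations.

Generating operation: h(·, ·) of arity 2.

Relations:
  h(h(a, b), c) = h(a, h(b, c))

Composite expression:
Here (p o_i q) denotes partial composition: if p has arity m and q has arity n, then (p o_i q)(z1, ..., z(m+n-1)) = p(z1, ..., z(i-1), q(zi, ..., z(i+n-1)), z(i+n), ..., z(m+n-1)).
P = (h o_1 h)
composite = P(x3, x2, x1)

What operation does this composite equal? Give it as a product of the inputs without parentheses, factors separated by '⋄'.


Key point: h is associative — brackets drop, the x-order remains.
h(x3, x2) spells out as x3 ⋄ x2
h(h(x3, x2), x1) spells out as x3 ⋄ x2 ⋄ x1

x3 ⋄ x2 ⋄ x1


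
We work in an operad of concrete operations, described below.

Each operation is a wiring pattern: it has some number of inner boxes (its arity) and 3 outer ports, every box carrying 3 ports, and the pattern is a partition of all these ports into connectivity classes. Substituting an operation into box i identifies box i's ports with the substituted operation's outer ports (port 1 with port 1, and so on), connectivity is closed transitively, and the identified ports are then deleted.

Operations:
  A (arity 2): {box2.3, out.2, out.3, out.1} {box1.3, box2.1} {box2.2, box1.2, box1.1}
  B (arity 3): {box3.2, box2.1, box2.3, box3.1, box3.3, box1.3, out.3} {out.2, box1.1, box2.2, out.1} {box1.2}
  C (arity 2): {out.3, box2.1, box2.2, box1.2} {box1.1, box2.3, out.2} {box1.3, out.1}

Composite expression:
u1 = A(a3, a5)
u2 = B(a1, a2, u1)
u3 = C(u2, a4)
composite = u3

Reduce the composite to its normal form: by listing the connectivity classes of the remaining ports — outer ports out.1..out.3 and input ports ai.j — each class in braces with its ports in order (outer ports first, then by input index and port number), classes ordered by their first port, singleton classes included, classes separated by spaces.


{out.1, a1.3, a2.1, a2.3, a5.3} {out.2, out.3, a1.1, a2.2, a4.1, a4.2, a4.3} {a1.2} {a3.1, a3.2, a5.2} {a3.3, a5.1}

Connectivity passes through glued C-boundaries; trace each wire chain.
stage A: inputs (a3, a5), connectivity {out.1, out.2, out.3, a5.3} {a3.1, a3.2, a5.2} {a3.3, a5.1}, out.j its boundary
stage B: inputs (a1, a2, a3, a5), connectivity {out.1, out.2, a1.1, a2.2} {out.3, a1.3, a2.1, a2.3, a5.3} {a1.2} {a3.1, a3.2, a5.2} {a3.3, a5.1}, out.j its boundary
stage C: inputs (a1, a2, a3, a5, a4), connectivity {out.1, a1.3, a2.1, a2.3, a5.3} {out.2, out.3, a1.1, a2.2, a4.1, a4.2, a4.3} {a1.2} {a3.1, a3.2, a5.2} {a3.3, a5.1}, out.j its boundary


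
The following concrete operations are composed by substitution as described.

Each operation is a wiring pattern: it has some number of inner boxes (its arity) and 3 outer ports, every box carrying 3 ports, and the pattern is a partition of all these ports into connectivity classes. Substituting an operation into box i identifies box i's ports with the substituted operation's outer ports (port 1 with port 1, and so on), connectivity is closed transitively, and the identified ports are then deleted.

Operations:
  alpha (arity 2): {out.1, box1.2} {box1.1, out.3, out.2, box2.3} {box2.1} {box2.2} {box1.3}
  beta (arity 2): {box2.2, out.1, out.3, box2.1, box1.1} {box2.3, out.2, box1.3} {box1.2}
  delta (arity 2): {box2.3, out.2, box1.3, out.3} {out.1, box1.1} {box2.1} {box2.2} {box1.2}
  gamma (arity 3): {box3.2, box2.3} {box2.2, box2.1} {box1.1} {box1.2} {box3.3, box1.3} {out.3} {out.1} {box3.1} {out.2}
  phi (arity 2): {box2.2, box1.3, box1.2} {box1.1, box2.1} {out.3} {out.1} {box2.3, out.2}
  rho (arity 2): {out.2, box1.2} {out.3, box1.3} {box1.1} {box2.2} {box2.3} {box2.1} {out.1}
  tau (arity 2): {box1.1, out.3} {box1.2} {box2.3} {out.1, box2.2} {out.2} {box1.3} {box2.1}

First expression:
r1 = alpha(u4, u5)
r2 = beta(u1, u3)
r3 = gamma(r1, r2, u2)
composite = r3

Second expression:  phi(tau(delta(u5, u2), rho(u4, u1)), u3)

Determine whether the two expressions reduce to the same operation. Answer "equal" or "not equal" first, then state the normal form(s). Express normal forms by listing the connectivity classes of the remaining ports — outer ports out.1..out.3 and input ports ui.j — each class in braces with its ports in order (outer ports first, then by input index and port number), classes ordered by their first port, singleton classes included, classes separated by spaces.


not equal — first {out.1} {out.2} {out.3} {u1.1, u1.3, u2.2, u3.1, u3.2, u3.3} {u1.2} {u2.1} {u2.3, u4.1, u5.3} {u4.2} {u4.3} {u5.1} {u5.2}, second {out.1} {out.2, u3.3} {out.3} {u1.1} {u1.2} {u1.3} {u2.1} {u2.2} {u2.3, u5.3} {u3.1, u4.2} {u3.2, u5.1} {u4.1} {u4.3} {u5.2}

The first composite normalizes to {out.1} {out.2} {out.3} {u1.1, u1.3, u2.2, u3.1, u3.2, u3.3} {u1.2} {u2.1} {u2.3, u4.1, u5.3} {u4.2} {u4.3} {u5.1} {u5.2}
The second composite normalizes to {out.1} {out.2, u3.3} {out.3} {u1.1} {u1.2} {u1.3} {u2.1} {u2.2} {u2.3, u5.3} {u3.1, u4.2} {u3.2, u5.1} {u4.1} {u4.3} {u5.2}
The forms do not match — not equal.


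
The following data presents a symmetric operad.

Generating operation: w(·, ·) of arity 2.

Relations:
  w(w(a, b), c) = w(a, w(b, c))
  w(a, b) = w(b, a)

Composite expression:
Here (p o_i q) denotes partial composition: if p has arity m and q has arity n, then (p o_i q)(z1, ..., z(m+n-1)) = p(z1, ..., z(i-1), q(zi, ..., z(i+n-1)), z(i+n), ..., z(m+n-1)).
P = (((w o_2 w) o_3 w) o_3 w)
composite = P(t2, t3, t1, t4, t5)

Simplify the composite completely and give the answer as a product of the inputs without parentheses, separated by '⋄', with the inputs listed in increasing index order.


Reordering under w is free, so list the t-inputs canonically.
w(t1, t4) unparenthesizes to t1 ⋄ t4
w(w(t1, t4), t5) unparenthesizes to t1 ⋄ t4 ⋄ t5
w(t3, w(w(t1, t4), t5)) unparenthesizes to t3 ⋄ t1 ⋄ t4 ⋄ t5
w(t2, w(t3, w(w(t1, t4), t5))) unparenthesizes to t2 ⋄ t3 ⋄ t1 ⋄ t4 ⋄ t5
putting the inputs in ascending order: t1 ⋄ t2 ⋄ t3 ⋄ t4 ⋄ t5

t1 ⋄ t2 ⋄ t3 ⋄ t4 ⋄ t5


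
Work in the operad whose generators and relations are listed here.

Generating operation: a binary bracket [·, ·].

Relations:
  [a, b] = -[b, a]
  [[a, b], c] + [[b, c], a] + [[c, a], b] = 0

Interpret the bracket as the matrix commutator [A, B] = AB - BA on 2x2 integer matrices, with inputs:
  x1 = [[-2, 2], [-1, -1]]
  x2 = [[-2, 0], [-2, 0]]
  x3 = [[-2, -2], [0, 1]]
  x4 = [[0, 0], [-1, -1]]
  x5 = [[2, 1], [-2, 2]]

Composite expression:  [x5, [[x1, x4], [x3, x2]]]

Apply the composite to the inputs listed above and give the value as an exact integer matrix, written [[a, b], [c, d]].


[x1, x4] = [[-2, -2], [-2, 2]]
[x3, x2] = [[4, -4], [-6, -4]]
[[x1, x4], [x3, x2]] = [[4, 32], [-40, -4]]
[x5, [[x1, x4], [x3, x2]]] = [[24, -8], [-16, -24]]

[[24, -8], [-16, -24]]


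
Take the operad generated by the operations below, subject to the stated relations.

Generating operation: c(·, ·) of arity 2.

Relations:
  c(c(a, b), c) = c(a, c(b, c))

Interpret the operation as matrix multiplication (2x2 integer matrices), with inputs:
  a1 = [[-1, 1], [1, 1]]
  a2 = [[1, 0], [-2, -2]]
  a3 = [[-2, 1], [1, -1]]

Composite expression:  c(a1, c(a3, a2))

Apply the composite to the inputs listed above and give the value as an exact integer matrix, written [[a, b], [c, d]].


c(a3, a2) = [[-4, -2], [3, 2]]
c(a1, c(a3, a2)) = [[7, 4], [-1, 0]]

[[7, 4], [-1, 0]]


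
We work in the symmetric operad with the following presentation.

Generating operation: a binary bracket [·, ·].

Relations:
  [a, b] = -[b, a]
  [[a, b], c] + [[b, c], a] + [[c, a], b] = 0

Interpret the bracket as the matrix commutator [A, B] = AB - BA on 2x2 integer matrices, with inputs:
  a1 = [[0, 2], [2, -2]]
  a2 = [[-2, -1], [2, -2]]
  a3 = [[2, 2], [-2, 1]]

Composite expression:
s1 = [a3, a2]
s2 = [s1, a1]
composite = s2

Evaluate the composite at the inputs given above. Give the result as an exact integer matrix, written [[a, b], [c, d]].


[[2, 10], [-12, -2]]

[a3, a2] = [[2, -1], [-2, -2]]
[[a3, a2], a1] = [[2, 10], [-12, -2]]


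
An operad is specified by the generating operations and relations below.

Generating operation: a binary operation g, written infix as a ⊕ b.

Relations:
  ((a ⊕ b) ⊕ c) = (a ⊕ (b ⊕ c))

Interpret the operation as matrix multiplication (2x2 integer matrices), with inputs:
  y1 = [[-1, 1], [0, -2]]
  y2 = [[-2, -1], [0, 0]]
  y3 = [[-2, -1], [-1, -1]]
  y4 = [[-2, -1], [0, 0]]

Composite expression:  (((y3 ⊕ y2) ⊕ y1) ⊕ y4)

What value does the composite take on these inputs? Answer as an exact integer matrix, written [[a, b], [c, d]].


(y3 ⊕ y2) = [[4, 2], [2, 1]]
((y3 ⊕ y2) ⊕ y1) = [[-4, 0], [-2, 0]]
(((y3 ⊕ y2) ⊕ y1) ⊕ y4) = [[8, 4], [4, 2]]

[[8, 4], [4, 2]]


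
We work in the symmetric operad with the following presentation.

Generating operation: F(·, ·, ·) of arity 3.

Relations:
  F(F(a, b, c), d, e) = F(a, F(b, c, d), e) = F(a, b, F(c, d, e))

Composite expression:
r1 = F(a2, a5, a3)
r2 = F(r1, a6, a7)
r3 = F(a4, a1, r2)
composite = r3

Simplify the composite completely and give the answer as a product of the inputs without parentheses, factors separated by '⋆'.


All parenthesizations of F agree; list the a-inputs left to right.
F(a2, a5, a3) reduces to a2 ⋆ a5 ⋆ a3
F(F(a2, a5, a3), a6, a7) reduces to a2 ⋆ a5 ⋆ a3 ⋆ a6 ⋆ a7
F(a4, a1, F(F(a2, a5, a3), a6, a7)) reduces to a4 ⋆ a1 ⋆ a2 ⋆ a5 ⋆ a3 ⋆ a6 ⋆ a7

a4 ⋆ a1 ⋆ a2 ⋆ a5 ⋆ a3 ⋆ a6 ⋆ a7


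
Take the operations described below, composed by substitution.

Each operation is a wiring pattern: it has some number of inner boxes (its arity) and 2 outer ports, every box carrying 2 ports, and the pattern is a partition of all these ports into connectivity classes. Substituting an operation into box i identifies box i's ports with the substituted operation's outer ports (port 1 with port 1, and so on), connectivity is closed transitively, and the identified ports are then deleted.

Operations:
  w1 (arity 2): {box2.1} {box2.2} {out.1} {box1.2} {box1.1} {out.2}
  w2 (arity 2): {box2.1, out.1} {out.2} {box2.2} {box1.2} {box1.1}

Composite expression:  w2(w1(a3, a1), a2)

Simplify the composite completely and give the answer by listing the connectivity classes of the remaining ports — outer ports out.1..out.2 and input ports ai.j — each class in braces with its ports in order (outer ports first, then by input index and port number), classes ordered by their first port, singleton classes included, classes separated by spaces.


Connectivity passes through glued w2-boundaries; trace each wire chain.
through w1, on inputs (a3, a1): {out.1} {out.2} {a1.1} {a1.2} {a3.1} {a3.2} (out.j = stage outer ports)
through w2, on inputs (a3, a1, a2): {out.1, a2.1} {out.2} {a1.1} {a1.2} {a2.2} {a3.1} {a3.2} (out.j = stage outer ports)

{out.1, a2.1} {out.2} {a1.1} {a1.2} {a2.2} {a3.1} {a3.2}


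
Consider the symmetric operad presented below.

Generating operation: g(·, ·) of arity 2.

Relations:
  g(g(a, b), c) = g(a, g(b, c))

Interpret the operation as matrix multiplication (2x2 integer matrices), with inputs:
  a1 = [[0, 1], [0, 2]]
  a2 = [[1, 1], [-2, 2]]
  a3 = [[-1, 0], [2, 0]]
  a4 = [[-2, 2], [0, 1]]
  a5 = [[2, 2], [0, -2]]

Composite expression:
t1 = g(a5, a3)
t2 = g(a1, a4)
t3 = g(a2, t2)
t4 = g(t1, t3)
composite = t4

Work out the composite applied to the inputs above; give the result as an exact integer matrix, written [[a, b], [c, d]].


[[0, 6], [0, -12]]

g(a5, a3) = [[2, 0], [-4, 0]]
g(a1, a4) = [[0, 1], [0, 2]]
g(a2, g(a1, a4)) = [[0, 3], [0, 2]]
g(g(a5, a3), g(a2, g(a1, a4))) = [[0, 6], [0, -12]]


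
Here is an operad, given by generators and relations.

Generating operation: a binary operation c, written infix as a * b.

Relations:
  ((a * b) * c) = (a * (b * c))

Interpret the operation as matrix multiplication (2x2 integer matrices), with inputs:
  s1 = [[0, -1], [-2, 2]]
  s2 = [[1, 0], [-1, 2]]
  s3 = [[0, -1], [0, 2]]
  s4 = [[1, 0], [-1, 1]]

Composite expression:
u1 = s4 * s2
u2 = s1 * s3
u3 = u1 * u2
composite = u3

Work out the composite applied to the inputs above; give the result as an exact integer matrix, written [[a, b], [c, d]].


(s4 * s2) = [[1, 0], [-2, 2]]
(s1 * s3) = [[0, -2], [0, 6]]
((s4 * s2) * (s1 * s3)) = [[0, -2], [0, 16]]

[[0, -2], [0, 16]]


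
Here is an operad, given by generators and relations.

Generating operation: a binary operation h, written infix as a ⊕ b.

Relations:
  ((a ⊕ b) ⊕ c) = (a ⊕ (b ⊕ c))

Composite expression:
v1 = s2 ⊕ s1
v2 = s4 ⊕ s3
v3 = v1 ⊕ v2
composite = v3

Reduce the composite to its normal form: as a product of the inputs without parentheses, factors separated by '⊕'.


Every regrouping of h is equal, so read the s-inputs in written order.
(s2 ⊕ s1) reduces to s2 ⊕ s1
(s4 ⊕ s3) reduces to s4 ⊕ s3
((s2 ⊕ s1) ⊕ (s4 ⊕ s3)) reduces to s2 ⊕ s1 ⊕ s4 ⊕ s3

s2 ⊕ s1 ⊕ s4 ⊕ s3


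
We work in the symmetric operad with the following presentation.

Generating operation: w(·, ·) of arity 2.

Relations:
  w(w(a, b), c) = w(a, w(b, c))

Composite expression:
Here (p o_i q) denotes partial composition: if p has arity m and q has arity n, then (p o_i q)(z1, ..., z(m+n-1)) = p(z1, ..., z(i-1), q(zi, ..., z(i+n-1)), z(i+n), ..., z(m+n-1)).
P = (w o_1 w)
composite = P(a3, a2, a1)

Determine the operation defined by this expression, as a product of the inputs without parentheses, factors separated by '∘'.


a3 ∘ a2 ∘ a1

Every regrouping of w is equal, so read the a-inputs in written order.
w(a3, a2) unparenthesizes to a3 ∘ a2
w(w(a3, a2), a1) unparenthesizes to a3 ∘ a2 ∘ a1


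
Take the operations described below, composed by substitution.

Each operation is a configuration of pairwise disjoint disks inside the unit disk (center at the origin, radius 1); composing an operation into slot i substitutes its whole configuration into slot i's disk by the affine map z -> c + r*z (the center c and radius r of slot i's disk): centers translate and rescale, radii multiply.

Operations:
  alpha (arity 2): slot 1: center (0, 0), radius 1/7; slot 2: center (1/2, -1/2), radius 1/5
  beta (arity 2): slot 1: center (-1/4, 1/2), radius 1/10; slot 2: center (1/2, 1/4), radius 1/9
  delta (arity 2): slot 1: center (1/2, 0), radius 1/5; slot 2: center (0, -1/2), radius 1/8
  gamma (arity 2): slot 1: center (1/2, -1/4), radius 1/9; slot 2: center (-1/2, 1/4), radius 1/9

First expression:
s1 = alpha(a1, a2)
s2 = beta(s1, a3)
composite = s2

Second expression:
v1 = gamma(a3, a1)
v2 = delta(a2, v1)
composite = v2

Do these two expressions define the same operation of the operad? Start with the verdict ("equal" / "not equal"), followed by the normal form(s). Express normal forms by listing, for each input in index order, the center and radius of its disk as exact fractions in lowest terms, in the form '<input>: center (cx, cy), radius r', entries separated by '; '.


not equal: they reduce to a1: center (-1/4, 1/2), radius 1/70; a2: center (-1/5, 9/20), radius 1/50; a3: center (1/2, 1/4), radius 1/9 and a1: center (-1/16, -15/32), radius 1/72; a2: center (1/2, 0), radius 1/5; a3: center (1/16, -17/32), radius 1/72

The first expression, normalized: a1: center (-1/4, 1/2), radius 1/70; a2: center (-1/5, 9/20), radius 1/50; a3: center (1/2, 1/4), radius 1/9
The second expression, normalized: a1: center (-1/16, -15/32), radius 1/72; a2: center (1/2, 0), radius 1/5; a3: center (1/16, -17/32), radius 1/72
The forms do not match — not equal.


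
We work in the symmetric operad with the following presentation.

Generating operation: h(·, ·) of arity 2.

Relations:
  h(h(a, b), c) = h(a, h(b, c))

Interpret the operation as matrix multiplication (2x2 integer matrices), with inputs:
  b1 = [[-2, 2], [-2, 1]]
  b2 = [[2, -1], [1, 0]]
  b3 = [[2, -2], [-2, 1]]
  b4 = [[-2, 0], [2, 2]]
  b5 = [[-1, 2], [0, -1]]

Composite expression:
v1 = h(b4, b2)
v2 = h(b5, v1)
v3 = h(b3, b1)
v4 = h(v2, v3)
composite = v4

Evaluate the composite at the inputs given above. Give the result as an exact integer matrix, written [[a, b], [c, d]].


h(b4, b2) = [[-4, 2], [6, -2]]
h(b5, h(b4, b2)) = [[16, -6], [-6, 2]]
h(b3, b1) = [[0, 2], [2, -3]]
h(h(b5, h(b4, b2)), h(b3, b1)) = [[-12, 50], [4, -18]]

[[-12, 50], [4, -18]]


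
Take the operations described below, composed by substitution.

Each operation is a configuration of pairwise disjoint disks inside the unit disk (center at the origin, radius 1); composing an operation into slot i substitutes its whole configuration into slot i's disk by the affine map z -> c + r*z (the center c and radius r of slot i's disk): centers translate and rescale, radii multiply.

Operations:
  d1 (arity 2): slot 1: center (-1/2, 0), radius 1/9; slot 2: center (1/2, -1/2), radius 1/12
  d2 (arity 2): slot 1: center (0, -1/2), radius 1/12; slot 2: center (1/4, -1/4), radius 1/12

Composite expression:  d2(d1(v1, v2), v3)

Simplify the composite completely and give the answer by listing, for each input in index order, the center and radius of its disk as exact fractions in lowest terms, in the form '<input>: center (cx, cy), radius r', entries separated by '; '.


v1: center (-1/24, -1/2), radius 1/108; v2: center (1/24, -13/24), radius 1/144; v3: center (1/4, -1/4), radius 1/12

Affine substitution under d2: radii multiply and v-centers shift.
tracing v1 down its 2-map path: center (-1/24, -1/2), radius 1/108
tracing v2 down its 2-map path: center (1/24, -13/24), radius 1/144
tracing v3 down its 1-map path: center (1/4, -1/4), radius 1/12


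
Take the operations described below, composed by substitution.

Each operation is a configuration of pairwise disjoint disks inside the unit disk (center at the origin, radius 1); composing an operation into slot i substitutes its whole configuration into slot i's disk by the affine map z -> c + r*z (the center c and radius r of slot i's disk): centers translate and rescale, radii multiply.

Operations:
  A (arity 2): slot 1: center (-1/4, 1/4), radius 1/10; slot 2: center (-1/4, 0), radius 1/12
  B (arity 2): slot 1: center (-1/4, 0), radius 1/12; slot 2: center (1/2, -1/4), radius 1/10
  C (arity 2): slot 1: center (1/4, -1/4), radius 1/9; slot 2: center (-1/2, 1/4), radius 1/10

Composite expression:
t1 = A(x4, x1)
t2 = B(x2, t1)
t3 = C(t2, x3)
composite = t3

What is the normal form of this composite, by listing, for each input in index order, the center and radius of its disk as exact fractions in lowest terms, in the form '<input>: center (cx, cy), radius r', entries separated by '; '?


x1: center (109/360, -5/18), radius 1/1080; x2: center (2/9, -1/4), radius 1/108; x3: center (-1/2, 1/4), radius 1/10; x4: center (109/360, -11/40), radius 1/900

Nesting under C composes maps z -> c + r*z down each x-path.
for x2, the 2-step affine chain lands on center (2/9, -1/4), radius 1/108
for x4, the 3-step affine chain lands on center (109/360, -11/40), radius 1/900
for x1, the 3-step affine chain lands on center (109/360, -5/18), radius 1/1080
for x3, the 1-step affine chain lands on center (-1/2, 1/4), radius 1/10


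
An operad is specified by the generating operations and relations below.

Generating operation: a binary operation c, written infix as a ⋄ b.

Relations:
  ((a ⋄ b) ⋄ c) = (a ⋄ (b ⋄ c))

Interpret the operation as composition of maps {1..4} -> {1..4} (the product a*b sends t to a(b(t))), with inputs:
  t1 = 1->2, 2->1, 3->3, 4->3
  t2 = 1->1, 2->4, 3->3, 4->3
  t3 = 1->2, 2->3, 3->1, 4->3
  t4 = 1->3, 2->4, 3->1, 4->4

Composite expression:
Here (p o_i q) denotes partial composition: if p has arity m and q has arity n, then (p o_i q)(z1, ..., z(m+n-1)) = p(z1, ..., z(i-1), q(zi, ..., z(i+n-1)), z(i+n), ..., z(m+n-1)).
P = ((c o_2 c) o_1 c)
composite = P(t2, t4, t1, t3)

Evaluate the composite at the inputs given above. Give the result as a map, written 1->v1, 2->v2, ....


1->3, 2->1, 3->3, 4->1

(t2 ⋄ t4) = 1->3, 2->3, 3->1, 4->3
(t1 ⋄ t3) = 1->1, 2->3, 3->2, 4->3
((t2 ⋄ t4) ⋄ (t1 ⋄ t3)) = 1->3, 2->1, 3->3, 4->1


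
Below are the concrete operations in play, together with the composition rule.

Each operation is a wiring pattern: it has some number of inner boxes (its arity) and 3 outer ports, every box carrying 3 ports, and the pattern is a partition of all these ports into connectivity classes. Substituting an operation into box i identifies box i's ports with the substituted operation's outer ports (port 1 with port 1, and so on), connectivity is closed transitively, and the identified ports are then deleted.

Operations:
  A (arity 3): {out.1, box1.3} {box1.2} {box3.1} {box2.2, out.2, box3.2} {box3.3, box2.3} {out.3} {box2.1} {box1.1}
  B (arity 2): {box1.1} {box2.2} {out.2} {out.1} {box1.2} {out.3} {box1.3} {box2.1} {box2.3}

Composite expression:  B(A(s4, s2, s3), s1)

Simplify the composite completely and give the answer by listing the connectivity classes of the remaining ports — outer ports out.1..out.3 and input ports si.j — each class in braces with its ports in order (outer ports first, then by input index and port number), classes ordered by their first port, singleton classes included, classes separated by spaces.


{out.1} {out.2} {out.3} {s1.1} {s1.2} {s1.3} {s2.1} {s2.2, s3.2} {s2.3, s3.3} {s3.1} {s4.1} {s4.2} {s4.3}

Reachability decides: close wires over B-identified ports.
composing A on (s4, s2, s3), with out.j its own outer ports: {out.1, s4.3} {out.2, s2.2, s3.2} {out.3} {s2.1} {s2.3, s3.3} {s3.1} {s4.1} {s4.2}
composing B on (s4, s2, s3, s1), with out.j its own outer ports: {out.1} {out.2} {out.3} {s1.1} {s1.2} {s1.3} {s2.1} {s2.2, s3.2} {s2.3, s3.3} {s3.1} {s4.1} {s4.2} {s4.3}


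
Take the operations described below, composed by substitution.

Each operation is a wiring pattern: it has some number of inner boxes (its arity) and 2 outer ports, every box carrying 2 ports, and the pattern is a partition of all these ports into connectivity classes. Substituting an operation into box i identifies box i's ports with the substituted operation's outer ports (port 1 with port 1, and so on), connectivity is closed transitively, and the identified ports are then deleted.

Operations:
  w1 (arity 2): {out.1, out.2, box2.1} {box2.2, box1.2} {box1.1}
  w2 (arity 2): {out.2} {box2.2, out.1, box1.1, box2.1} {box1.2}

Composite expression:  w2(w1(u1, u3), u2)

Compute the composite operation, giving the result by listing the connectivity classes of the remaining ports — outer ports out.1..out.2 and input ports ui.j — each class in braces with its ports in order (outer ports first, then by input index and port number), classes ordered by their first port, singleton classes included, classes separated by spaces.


After gluing at w2, chains via deleted ports link the u-ports.
stage w1: inputs (u1, u3), connectivity {out.1, out.2, u3.1} {u1.1} {u1.2, u3.2}, out.j its boundary
stage w2: inputs (u1, u3, u2), connectivity {out.1, u2.1, u2.2, u3.1} {out.2} {u1.1} {u1.2, u3.2}, out.j its boundary

{out.1, u2.1, u2.2, u3.1} {out.2} {u1.1} {u1.2, u3.2}


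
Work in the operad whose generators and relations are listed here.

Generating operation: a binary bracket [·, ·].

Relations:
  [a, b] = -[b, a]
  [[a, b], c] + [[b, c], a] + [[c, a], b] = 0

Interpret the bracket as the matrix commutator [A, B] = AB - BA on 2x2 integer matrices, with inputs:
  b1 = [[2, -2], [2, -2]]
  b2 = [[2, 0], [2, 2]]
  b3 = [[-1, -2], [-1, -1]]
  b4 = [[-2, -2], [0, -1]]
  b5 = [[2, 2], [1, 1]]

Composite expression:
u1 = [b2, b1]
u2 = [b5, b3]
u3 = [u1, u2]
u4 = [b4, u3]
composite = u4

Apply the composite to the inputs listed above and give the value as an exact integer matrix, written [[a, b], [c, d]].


[[16, 80], [-8, -16]]

[b2, b1] = [[4, 0], [8, -4]]
[b5, b3] = [[0, -2], [1, 0]]
[[b2, b1], [b5, b3]] = [[16, -16], [-8, -16]]
[b4, [[b2, b1], [b5, b3]]] = [[16, 80], [-8, -16]]


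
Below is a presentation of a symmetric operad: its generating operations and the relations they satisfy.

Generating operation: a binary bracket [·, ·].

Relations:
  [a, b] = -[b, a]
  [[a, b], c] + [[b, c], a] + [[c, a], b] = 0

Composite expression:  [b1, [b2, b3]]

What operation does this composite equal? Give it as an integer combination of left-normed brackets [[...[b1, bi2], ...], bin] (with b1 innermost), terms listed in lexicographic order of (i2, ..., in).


[[b1, b2], b3] - [[b1, b3], b2]


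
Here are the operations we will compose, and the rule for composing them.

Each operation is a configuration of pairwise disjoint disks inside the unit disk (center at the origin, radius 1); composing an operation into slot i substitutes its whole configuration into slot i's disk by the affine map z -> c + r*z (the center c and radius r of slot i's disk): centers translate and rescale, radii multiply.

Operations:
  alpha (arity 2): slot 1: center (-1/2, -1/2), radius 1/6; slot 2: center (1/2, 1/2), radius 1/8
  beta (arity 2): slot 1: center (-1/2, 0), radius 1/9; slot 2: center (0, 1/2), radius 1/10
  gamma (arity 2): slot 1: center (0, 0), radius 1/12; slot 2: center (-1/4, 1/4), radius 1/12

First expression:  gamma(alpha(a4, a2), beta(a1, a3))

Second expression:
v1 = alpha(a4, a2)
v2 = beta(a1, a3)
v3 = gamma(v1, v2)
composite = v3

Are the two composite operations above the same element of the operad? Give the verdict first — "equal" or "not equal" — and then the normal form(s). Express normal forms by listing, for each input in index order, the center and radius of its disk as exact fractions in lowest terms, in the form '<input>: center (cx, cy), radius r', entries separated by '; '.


equal; both compose to a1: center (-7/24, 1/4), radius 1/108; a2: center (1/24, 1/24), radius 1/96; a3: center (-1/4, 7/24), radius 1/120; a4: center (-1/24, -1/24), radius 1/72

Reducing the first expression gives a1: center (-7/24, 1/4), radius 1/108; a2: center (1/24, 1/24), radius 1/96; a3: center (-1/4, 7/24), radius 1/120; a4: center (-1/24, -1/24), radius 1/72
Reducing the second expression gives a1: center (-7/24, 1/4), radius 1/108; a2: center (1/24, 1/24), radius 1/96; a3: center (-1/4, 7/24), radius 1/120; a4: center (-1/24, -1/24), radius 1/72
One common form — equal.
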